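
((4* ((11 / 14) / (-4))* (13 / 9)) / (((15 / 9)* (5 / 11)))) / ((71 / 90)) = -4719 / 2485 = -1.90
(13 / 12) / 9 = 13 / 108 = 0.12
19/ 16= 1.19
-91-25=-116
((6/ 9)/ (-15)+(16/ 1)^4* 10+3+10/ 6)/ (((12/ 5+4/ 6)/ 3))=14745704/ 23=641117.57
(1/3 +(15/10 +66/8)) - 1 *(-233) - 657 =-4967/12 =-413.92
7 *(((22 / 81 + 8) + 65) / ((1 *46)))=41545 / 3726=11.15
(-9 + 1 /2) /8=-1.06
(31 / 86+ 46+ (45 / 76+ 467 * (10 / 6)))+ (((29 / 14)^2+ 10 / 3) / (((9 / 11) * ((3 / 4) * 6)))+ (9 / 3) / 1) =32310901477 / 38912076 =830.36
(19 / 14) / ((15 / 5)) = 19 / 42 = 0.45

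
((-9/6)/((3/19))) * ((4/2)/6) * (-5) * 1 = 95/6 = 15.83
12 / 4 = 3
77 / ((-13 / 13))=-77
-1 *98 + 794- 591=105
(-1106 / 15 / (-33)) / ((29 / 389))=430234 / 14355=29.97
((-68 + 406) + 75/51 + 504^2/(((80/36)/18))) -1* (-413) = 174953976/85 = 2058282.07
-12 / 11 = -1.09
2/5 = 0.40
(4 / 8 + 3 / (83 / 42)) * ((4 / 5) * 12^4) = 2778624 / 83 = 33477.40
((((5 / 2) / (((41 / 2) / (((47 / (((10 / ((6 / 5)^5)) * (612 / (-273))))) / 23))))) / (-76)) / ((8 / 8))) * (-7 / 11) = -2425059 / 10470246875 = -0.00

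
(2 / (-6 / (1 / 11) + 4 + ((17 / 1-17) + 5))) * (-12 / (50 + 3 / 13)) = 104 / 12407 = 0.01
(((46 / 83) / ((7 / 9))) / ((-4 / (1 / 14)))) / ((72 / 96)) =-69 / 4067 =-0.02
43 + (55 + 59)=157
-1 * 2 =-2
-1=-1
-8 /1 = -8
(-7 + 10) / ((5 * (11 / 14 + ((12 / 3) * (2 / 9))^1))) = 378 / 1055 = 0.36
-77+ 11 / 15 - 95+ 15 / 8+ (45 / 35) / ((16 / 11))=-283093 / 1680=-168.51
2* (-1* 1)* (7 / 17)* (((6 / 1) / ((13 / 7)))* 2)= -1176 / 221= -5.32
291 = 291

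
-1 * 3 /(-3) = 1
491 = 491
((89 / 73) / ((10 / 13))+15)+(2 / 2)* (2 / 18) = 109693 / 6570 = 16.70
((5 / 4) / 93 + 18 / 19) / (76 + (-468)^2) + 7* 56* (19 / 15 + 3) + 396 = 1067776081517 / 516199600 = 2068.53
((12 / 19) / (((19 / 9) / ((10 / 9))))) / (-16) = -15 / 722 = -0.02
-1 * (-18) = 18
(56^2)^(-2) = 1/9834496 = 0.00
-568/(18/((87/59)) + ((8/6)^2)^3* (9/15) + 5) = -20013480/725069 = -27.60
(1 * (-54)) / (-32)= 27 / 16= 1.69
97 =97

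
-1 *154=-154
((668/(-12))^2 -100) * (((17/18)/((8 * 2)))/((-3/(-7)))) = 3211691/7776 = 413.03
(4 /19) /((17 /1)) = 4 /323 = 0.01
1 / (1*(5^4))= 1 / 625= 0.00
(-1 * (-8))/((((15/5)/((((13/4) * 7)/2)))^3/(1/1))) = 753571/1728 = 436.09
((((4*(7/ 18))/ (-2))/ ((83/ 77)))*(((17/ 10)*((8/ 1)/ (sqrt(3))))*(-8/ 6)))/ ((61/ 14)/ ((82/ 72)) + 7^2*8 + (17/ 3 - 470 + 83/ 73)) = -1535792104*sqrt(3)/ 23723461305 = -0.11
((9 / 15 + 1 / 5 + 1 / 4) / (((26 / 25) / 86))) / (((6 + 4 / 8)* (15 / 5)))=4.45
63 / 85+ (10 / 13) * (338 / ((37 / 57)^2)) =71889147 / 116365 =617.79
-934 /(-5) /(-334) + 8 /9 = 2477 /7515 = 0.33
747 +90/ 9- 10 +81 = 828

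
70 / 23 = 3.04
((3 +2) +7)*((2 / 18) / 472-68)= -288863 / 354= -816.00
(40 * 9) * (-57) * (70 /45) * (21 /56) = -11970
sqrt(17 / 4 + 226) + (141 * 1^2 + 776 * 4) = 3260.17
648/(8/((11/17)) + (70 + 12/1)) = 1188/173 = 6.87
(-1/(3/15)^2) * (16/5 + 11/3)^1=-515/3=-171.67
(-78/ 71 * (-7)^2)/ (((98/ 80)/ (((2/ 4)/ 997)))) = -0.02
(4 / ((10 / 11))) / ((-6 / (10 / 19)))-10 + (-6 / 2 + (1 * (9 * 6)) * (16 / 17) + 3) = 40.44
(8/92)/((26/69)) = 3/13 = 0.23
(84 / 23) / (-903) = -4 / 989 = -0.00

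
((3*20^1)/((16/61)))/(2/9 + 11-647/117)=11895/296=40.19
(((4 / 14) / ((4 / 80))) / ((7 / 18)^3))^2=54419558400 / 5764801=9439.97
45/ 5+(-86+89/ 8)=-527/ 8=-65.88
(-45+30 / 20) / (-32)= 87 / 64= 1.36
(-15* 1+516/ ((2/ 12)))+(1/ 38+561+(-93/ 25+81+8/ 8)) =3534291/ 950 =3720.31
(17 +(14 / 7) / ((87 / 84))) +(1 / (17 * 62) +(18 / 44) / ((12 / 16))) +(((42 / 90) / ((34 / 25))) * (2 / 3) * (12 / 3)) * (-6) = 829919 / 59334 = 13.99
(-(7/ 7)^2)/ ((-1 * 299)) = 1/ 299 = 0.00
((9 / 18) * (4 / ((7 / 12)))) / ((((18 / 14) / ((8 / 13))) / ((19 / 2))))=15.59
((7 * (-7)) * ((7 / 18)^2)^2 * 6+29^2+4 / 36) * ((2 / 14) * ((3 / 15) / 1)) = 14598431 / 612360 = 23.84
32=32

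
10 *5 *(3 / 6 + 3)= 175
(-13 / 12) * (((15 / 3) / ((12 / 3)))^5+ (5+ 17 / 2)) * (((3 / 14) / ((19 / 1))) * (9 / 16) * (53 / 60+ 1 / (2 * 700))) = -0.10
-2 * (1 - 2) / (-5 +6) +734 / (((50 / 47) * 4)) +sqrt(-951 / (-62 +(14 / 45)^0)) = sqrt(58011) / 61 +17449 / 100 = 178.44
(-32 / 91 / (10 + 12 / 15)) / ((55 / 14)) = -32 / 3861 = -0.01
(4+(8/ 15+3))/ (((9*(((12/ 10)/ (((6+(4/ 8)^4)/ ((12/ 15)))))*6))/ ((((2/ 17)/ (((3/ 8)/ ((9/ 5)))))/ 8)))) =10961/ 176256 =0.06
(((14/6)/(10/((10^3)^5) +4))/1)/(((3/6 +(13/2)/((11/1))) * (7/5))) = 1375000000000000/3600000000000009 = 0.38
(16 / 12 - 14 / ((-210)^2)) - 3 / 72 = 16271 / 12600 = 1.29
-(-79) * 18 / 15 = 474 / 5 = 94.80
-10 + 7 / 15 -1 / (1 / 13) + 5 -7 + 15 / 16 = -5663 / 240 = -23.60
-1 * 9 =-9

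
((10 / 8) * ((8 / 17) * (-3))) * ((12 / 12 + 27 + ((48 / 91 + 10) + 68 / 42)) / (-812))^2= -75076000 / 17403838179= -0.00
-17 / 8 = -2.12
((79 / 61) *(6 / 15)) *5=158 / 61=2.59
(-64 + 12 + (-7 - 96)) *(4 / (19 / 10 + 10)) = -6200 / 119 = -52.10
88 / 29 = 3.03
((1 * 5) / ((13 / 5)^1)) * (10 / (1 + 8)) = 2.14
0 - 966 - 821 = -1787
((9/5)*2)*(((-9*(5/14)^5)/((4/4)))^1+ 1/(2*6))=150243/1344560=0.11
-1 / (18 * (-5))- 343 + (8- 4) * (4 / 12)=-30749 / 90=-341.66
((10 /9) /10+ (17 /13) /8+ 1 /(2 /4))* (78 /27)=2129 /324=6.57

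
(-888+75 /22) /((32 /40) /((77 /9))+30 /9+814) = -2043405 /1888256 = -1.08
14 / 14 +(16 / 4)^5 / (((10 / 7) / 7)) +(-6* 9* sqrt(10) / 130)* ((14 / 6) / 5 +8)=25093 / 5 - 1143* sqrt(10) / 325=5007.48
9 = 9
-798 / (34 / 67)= -26733 / 17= -1572.53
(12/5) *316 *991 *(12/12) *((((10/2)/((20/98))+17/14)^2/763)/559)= 24351010560/20899333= 1165.16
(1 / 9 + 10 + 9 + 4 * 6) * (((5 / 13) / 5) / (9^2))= 388 / 9477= 0.04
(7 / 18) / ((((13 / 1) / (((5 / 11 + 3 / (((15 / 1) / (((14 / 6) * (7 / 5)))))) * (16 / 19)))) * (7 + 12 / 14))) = 358288 / 100868625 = 0.00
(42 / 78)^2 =0.29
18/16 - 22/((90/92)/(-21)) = 56807/120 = 473.39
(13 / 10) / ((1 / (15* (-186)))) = -3627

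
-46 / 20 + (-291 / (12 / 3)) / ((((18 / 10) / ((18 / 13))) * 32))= -16843 / 4160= -4.05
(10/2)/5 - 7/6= -1/6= -0.17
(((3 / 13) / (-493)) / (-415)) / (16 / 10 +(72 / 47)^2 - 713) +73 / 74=304113561611185 / 308279501308454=0.99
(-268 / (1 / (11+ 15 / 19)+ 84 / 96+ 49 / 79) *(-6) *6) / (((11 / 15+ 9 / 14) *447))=11951170560 / 1204028621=9.93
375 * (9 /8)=3375 /8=421.88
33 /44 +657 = 2631 /4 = 657.75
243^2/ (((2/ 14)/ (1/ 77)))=59049/ 11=5368.09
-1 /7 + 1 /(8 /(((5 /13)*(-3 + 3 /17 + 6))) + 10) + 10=155091 /15638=9.92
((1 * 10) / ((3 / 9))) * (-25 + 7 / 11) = -8040 / 11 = -730.91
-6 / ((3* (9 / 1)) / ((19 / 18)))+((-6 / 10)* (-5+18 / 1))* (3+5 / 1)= -25367 / 405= -62.63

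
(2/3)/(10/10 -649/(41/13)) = -41/12594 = -0.00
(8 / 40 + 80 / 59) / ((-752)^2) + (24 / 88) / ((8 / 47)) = 2940272409 / 1835060480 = 1.60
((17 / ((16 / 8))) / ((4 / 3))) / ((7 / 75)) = 3825 / 56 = 68.30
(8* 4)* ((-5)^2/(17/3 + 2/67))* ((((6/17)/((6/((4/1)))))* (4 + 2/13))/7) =6946560/354263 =19.61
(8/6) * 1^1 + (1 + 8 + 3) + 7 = 61/3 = 20.33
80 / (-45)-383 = -3463 / 9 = -384.78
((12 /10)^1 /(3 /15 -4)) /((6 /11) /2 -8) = 66 /1615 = 0.04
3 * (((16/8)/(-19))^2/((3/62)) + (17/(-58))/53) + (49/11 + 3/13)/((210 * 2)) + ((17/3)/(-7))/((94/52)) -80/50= -76426639853/55937908455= -1.37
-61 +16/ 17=-60.06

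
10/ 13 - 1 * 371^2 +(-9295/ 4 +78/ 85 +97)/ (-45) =-3040755969/ 22100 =-137590.77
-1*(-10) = 10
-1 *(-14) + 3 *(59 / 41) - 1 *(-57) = 3088 / 41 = 75.32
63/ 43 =1.47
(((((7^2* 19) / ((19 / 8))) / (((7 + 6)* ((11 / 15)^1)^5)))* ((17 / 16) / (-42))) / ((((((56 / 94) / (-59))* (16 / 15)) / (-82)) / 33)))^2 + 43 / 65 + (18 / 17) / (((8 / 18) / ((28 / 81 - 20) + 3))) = 41198303222291280151513704477 / 50450683094056960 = 816605458948.57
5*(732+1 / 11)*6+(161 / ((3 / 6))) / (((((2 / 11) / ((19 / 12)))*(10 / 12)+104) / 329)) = 56118199 / 2442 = 22980.43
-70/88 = -35/44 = -0.80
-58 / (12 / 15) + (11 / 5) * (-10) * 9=-541 / 2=-270.50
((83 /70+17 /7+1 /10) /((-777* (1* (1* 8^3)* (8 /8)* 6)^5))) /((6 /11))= -143 /4464228033528116281344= -0.00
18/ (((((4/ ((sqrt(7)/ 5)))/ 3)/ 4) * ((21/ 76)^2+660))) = 103968 * sqrt(7)/ 6354335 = 0.04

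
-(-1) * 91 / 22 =91 / 22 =4.14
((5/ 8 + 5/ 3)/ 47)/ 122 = 55/ 137616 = 0.00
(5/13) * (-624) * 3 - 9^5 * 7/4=-416223/4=-104055.75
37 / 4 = 9.25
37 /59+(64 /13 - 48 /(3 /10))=-118463 /767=-154.45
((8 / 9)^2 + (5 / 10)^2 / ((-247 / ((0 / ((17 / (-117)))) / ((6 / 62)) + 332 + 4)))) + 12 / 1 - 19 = -131045 / 20007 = -6.55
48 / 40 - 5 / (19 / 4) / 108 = 3053 / 2565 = 1.19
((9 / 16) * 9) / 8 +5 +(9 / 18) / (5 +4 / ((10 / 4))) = 24113 / 4224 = 5.71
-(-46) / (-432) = -23 / 216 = -0.11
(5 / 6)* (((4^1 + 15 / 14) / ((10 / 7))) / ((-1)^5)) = -71 / 24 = -2.96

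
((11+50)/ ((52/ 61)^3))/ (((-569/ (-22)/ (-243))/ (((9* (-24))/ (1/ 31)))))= 30977313915141/ 5000372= 6195001.87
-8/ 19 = -0.42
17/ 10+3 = 47/ 10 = 4.70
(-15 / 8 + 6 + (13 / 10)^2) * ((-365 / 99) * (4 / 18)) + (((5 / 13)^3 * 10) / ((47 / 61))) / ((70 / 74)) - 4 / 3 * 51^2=-44720981090767 / 12880527660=-3471.98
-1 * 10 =-10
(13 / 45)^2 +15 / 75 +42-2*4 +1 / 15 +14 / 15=71449 / 2025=35.28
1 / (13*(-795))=-1 / 10335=-0.00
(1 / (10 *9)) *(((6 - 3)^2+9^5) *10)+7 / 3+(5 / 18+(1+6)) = 118289 / 18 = 6571.61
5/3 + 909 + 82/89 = 243394/267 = 911.59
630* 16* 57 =574560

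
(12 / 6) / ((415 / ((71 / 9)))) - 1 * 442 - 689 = -4224143 / 3735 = -1130.96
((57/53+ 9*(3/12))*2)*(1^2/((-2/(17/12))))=-3995/848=-4.71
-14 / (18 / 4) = -28 / 9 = -3.11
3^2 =9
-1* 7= -7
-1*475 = -475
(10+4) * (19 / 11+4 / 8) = 343 / 11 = 31.18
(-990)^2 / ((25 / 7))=274428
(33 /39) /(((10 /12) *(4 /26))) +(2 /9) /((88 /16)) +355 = 179012 /495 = 361.64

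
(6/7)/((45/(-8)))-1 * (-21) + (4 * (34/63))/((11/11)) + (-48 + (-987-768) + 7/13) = -7286869/4095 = -1779.46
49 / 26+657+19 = 17625 / 26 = 677.88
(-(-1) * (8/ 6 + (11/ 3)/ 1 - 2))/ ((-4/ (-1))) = 3/ 4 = 0.75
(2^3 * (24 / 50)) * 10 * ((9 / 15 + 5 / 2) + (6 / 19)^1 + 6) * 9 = 1545696 / 475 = 3254.10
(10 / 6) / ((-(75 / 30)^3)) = -8 / 75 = -0.11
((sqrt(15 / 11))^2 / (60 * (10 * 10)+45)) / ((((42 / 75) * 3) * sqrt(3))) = 25 * sqrt(3) / 558558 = 0.00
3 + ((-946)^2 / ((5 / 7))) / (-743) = -6253267 / 3715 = -1683.25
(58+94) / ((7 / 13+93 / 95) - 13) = -187720 / 14181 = -13.24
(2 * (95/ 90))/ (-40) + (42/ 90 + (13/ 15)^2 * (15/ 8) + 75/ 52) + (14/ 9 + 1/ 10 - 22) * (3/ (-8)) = 20393/ 1872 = 10.89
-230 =-230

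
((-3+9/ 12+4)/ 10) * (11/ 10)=77/ 400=0.19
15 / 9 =5 / 3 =1.67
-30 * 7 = -210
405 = 405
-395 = -395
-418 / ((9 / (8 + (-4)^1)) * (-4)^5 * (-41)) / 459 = -209 / 21679488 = -0.00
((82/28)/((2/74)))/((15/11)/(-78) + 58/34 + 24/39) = 3687827/78407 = 47.03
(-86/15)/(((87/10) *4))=-43/261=-0.16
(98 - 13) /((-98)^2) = 85 /9604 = 0.01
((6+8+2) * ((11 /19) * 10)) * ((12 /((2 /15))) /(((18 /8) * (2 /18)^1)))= 633600 /19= 33347.37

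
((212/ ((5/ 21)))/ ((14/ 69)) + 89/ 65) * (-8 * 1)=-456536/ 13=-35118.15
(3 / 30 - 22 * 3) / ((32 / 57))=-37563 / 320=-117.38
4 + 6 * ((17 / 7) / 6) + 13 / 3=226 / 21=10.76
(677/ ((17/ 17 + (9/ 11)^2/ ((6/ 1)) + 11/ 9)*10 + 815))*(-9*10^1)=-6635277/ 91295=-72.68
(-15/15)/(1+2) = -0.33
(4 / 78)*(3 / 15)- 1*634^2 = -78381418 / 195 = -401955.99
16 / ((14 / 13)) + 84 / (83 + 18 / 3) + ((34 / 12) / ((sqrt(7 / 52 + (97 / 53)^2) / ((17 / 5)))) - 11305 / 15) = -1379071 / 1869 + 15317 *sqrt(6616103) / 7633965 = -732.70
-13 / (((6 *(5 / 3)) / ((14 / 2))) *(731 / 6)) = -273 / 3655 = -0.07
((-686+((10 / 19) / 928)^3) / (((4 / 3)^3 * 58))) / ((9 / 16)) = -1410133126176393 / 158965444739072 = -8.87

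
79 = 79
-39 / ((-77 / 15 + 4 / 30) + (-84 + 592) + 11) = -39 / 514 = -0.08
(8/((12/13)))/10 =13/15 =0.87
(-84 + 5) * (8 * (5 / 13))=-3160 / 13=-243.08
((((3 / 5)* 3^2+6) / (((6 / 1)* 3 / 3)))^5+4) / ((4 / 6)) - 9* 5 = -371703 / 200000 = -1.86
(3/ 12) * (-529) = -132.25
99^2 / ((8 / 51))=499851 / 8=62481.38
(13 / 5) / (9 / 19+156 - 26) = 247 / 12395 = 0.02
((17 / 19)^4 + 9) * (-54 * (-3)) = 203538420 / 130321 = 1561.82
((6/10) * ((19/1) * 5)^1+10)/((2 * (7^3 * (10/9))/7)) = 603/980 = 0.62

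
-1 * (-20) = 20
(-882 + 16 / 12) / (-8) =1321 / 12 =110.08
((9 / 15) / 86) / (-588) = -1 / 84280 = -0.00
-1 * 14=-14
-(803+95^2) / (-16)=2457 / 4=614.25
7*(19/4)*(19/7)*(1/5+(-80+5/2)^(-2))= 1736049/96100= 18.07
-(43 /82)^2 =-1849 /6724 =-0.27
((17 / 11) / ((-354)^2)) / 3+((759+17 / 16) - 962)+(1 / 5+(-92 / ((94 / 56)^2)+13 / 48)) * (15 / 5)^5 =-732816315215203 / 91351604520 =-8021.93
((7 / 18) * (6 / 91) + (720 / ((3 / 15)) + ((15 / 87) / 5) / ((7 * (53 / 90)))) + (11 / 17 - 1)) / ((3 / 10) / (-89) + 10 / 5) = 22852802488630 / 12675726609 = 1802.88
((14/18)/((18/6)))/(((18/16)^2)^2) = 28672/177147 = 0.16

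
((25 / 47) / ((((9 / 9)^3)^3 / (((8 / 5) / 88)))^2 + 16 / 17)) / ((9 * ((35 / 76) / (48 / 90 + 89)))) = 1735156 / 456950403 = 0.00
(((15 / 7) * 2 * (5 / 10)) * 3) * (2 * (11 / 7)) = 990 / 49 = 20.20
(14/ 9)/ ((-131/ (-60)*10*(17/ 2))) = 56/ 6681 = 0.01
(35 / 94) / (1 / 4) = 70 / 47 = 1.49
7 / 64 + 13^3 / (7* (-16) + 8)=-1345 / 64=-21.02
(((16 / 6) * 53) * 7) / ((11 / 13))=38584 / 33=1169.21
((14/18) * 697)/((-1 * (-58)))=4879/522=9.35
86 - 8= 78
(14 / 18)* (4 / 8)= 7 / 18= 0.39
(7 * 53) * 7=2597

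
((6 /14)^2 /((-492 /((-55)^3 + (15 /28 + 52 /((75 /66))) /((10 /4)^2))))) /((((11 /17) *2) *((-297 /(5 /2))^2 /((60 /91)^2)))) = 2062264951 /1395022866237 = 0.00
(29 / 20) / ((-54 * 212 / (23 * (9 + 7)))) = -667 / 14310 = -0.05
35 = 35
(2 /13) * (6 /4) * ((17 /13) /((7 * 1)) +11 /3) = 0.89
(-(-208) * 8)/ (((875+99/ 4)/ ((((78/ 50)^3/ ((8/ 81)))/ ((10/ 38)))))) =75954894912/ 281171875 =270.14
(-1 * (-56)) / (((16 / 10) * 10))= 7 / 2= 3.50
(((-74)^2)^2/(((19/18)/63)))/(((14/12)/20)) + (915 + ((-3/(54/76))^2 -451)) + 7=47218062784945/1539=30681002459.35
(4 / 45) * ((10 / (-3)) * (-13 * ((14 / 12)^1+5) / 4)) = 481 / 81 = 5.94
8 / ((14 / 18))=72 / 7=10.29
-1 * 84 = -84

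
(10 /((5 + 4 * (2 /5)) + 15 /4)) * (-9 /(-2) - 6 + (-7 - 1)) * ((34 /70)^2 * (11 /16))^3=-610414982441 /15586139520000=-0.04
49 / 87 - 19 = -1604 / 87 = -18.44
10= 10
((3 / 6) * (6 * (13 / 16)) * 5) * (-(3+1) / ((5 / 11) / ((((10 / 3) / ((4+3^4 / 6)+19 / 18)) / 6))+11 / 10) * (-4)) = 7150 / 597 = 11.98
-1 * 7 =-7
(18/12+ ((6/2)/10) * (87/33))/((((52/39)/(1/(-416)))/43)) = -8127/45760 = -0.18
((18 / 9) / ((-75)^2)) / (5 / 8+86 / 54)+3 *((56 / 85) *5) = 50295816 / 5089375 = 9.88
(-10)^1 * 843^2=-7106490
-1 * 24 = -24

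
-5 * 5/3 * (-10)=83.33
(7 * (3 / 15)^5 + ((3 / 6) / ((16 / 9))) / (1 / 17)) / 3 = 478349 / 300000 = 1.59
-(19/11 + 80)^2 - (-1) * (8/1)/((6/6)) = -807233/121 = -6671.35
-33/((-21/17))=187/7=26.71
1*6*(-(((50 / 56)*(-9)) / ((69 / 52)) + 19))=-12504 / 161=-77.66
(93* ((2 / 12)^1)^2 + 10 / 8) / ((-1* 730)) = -23 / 4380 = -0.01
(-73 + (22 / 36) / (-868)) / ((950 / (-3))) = 1140563 / 4947600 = 0.23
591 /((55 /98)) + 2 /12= 1053.22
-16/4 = -4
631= 631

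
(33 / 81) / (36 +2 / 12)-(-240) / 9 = 52102 / 1953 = 26.68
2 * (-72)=-144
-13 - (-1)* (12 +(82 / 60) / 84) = -2479 / 2520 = -0.98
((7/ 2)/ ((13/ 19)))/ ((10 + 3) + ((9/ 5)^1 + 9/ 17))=11305/ 33878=0.33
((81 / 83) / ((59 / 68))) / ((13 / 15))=82620 / 63661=1.30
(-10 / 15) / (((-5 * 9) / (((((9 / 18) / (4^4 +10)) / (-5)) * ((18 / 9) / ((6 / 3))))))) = -0.00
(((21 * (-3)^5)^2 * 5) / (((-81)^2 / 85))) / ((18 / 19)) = 3561075 / 2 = 1780537.50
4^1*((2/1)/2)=4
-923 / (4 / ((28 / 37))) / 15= -6461 / 555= -11.64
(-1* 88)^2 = 7744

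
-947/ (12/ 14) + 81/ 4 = -13015/ 12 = -1084.58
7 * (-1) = -7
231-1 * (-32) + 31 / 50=13181 / 50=263.62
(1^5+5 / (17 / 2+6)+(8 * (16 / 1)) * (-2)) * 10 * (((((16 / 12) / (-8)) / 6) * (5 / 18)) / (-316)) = -184625 / 2969136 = -0.06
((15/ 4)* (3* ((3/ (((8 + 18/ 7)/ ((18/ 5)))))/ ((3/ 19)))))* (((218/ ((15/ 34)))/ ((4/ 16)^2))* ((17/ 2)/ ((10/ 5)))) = 452480364/ 185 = 2445839.81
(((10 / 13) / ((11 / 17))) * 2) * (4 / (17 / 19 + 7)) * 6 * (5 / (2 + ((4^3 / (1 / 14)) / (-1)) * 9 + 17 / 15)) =-77520 / 17290559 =-0.00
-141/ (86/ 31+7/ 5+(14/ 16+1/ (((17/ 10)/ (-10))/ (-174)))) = -990760/ 7227479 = -0.14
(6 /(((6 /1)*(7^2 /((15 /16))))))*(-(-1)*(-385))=-825 /112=-7.37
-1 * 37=-37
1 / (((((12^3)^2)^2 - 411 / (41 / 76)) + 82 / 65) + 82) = 2665 / 23761407692793792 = 0.00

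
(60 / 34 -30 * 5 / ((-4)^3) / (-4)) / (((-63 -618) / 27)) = -23085 / 493952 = -0.05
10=10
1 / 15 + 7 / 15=8 / 15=0.53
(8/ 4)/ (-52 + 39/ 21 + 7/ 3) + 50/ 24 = 6149/ 3012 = 2.04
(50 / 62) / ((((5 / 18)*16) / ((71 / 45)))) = 71 / 248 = 0.29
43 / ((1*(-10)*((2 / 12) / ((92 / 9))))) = -263.73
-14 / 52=-7 / 26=-0.27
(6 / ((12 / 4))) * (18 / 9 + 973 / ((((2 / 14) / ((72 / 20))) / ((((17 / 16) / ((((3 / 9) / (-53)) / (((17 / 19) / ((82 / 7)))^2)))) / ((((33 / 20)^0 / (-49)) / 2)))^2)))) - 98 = 215638050809274842076691 / 471367679079680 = 457473136.96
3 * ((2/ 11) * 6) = 36/ 11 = 3.27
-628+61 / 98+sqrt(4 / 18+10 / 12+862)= -61483 / 98+sqrt(31070) / 6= -598.00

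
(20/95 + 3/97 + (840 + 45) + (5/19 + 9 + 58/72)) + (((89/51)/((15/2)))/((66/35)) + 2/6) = 33341543711/37221228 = 895.77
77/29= 2.66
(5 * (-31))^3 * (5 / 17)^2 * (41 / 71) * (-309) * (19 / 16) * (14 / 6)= 52288697715625 / 328304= 159269146.02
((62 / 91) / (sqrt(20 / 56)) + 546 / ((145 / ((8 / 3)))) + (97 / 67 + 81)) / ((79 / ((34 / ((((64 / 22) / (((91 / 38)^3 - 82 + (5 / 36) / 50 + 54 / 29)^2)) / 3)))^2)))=34633165654649922642623037084341647117943959 * sqrt(70) / 840100361521221280735486589030400000 + 250959738725837937838075506108610232807906623937 / 8968763749646884332247529903769600000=28326444135.72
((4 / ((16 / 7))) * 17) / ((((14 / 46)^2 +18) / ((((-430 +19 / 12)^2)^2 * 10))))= 12933442358117090915 / 23348736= 553924733146.89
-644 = -644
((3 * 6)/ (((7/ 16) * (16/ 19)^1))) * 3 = 1026/ 7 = 146.57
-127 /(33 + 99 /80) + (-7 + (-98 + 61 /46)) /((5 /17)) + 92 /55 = -223341979 /629970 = -354.53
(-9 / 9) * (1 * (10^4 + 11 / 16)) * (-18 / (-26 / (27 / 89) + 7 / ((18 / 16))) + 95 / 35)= -441790371 / 15022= -29409.56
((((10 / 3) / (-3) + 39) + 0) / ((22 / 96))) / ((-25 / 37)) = -18352 / 75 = -244.69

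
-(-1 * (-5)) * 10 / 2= -25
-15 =-15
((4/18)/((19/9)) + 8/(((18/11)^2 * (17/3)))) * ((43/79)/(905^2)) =0.00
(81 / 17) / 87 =27 / 493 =0.05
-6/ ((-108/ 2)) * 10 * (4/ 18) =20/ 81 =0.25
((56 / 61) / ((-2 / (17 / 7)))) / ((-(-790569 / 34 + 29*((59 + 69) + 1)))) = -2312 / 40465875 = -0.00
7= 7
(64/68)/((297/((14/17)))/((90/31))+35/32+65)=17920/3623601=0.00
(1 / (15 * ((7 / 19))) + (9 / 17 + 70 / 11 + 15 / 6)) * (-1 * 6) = -375971 / 6545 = -57.44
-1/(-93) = 1/93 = 0.01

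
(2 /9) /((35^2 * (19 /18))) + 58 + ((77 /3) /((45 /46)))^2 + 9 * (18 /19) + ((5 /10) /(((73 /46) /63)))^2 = 4155340688347 /3616786971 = 1148.90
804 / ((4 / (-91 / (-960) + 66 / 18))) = 241937 / 320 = 756.05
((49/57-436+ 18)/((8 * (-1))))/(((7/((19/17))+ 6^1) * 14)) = 23777/78288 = 0.30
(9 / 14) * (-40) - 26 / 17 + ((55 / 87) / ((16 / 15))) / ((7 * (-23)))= -34603299 / 1269968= -27.25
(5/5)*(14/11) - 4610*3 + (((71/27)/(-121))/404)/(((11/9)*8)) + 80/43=-7672959350381/554931168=-13826.87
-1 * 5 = -5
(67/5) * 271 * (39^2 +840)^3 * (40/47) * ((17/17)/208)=238963766443317/1222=195551363701.57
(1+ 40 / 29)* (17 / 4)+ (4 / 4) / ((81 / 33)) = 32947 / 3132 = 10.52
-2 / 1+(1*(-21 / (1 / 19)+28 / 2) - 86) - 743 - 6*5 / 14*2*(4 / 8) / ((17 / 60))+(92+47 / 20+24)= -2630407 / 2380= -1105.21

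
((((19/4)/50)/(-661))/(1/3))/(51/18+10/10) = -171/1520300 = -0.00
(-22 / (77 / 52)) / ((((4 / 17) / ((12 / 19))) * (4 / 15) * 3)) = -6630 / 133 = -49.85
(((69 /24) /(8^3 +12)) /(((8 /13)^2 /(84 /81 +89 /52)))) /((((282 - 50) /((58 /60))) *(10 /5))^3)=1153841 /3204414701568000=0.00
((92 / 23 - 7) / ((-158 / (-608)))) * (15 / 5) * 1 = -2736 / 79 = -34.63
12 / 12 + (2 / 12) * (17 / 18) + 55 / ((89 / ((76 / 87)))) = 473105 / 278748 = 1.70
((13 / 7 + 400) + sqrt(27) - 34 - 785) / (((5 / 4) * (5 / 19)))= -1252.32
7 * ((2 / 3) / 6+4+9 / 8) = 2639 / 72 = 36.65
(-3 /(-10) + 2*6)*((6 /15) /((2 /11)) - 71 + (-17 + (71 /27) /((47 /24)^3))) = -5456071761 /5191150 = -1051.03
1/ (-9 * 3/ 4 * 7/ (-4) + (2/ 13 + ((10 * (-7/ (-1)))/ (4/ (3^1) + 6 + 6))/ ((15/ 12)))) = 0.06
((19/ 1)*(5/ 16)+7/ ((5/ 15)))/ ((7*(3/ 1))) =431/ 336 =1.28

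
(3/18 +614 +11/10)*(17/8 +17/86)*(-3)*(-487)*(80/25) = 7182247754/1075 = 6681160.70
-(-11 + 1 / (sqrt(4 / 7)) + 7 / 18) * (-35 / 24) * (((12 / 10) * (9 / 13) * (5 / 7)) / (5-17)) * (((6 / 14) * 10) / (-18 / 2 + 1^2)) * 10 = -23875 / 5824 + 1125 * sqrt(7) / 5824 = -3.59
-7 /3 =-2.33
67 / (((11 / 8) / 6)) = 3216 / 11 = 292.36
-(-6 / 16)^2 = -9 / 64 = -0.14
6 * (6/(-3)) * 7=-84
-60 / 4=-15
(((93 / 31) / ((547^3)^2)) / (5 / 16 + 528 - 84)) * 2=96 / 190428730521264812861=0.00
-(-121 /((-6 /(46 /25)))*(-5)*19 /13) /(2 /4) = 105754 /195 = 542.33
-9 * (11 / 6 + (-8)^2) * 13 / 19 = -15405 / 38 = -405.39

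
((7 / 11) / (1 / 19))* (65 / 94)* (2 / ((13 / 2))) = 1330 / 517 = 2.57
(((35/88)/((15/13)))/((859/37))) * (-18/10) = -10101/377960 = -0.03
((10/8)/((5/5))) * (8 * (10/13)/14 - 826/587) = -129215/106834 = -1.21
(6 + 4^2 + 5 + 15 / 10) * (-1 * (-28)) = 798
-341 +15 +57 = -269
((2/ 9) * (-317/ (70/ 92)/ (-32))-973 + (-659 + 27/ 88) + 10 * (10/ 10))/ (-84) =22436567/ 1164240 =19.27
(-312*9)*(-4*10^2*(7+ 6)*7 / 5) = 20442240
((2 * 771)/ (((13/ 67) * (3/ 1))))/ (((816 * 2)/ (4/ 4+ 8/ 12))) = 86095/ 31824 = 2.71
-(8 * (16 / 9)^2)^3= -8589934592 / 531441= -16163.48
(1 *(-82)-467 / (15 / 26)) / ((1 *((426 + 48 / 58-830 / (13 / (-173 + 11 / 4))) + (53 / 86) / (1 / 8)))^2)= -14056460315248 / 2013947177764401735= -0.00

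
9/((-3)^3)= -1/3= -0.33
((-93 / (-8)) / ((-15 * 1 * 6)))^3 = -29791 / 13824000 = -0.00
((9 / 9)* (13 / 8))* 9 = 117 / 8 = 14.62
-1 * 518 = -518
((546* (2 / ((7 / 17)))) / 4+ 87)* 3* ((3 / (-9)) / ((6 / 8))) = -1000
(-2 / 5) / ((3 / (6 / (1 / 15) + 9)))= -13.20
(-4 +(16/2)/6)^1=-8/3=-2.67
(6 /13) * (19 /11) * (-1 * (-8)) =912 /143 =6.38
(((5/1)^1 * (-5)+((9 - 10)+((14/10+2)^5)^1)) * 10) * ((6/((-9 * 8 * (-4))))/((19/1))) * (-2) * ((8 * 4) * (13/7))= -7327112/13125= -558.26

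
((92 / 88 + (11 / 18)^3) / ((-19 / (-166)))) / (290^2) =6781847 / 51254240400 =0.00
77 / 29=2.66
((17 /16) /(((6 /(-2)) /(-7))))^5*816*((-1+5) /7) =57954303169 /1327104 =43669.75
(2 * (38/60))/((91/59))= 1121/1365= 0.82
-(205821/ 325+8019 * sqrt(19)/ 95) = -1001.23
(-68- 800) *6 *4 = -20832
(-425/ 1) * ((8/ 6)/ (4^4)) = -425/ 192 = -2.21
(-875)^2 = 765625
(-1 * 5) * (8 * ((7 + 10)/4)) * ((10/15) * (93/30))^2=-32674/45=-726.09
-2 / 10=-1 / 5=-0.20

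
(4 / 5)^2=16 / 25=0.64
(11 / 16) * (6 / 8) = 33 / 64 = 0.52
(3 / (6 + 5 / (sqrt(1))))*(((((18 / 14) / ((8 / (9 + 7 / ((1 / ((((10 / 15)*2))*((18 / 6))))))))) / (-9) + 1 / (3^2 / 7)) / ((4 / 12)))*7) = 59 / 88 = 0.67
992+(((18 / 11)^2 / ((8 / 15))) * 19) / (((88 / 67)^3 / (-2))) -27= 72628964225 / 82458112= 880.80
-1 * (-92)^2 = -8464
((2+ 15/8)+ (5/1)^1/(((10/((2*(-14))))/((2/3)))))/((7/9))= -393/56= -7.02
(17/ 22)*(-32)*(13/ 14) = -1768/ 77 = -22.96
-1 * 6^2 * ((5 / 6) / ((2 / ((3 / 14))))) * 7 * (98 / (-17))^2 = -216090 / 289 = -747.72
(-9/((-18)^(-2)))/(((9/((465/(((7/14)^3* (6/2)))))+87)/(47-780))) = 883470240/35963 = 24566.09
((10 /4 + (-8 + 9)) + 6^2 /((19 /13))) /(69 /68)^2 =2471528 /90459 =27.32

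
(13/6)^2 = 169/36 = 4.69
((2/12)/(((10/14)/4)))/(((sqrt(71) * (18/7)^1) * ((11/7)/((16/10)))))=2744 * sqrt(71)/527175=0.04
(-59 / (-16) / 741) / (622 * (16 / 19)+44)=59 / 6731712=0.00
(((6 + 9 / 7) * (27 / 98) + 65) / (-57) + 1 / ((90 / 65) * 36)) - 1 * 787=-3328393307 / 4223016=-788.16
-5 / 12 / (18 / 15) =-25 / 72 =-0.35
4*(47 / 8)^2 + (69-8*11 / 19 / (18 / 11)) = 558779 / 2736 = 204.23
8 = 8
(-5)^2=25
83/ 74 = 1.12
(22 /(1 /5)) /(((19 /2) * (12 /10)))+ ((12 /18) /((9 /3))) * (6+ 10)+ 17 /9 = 15.09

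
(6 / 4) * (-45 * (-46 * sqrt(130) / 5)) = 621 * sqrt(130) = 7080.49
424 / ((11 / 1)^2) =424 / 121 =3.50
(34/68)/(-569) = -1/1138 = -0.00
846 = 846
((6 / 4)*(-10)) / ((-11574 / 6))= 5 / 643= 0.01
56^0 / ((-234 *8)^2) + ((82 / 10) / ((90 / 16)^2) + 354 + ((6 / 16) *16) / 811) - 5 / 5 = 353.27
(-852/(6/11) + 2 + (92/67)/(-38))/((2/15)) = -14894445/1273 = -11700.27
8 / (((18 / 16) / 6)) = 128 / 3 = 42.67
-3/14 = -0.21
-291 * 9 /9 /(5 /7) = -2037 /5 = -407.40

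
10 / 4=5 / 2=2.50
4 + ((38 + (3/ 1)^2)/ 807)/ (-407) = 1313749/ 328449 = 4.00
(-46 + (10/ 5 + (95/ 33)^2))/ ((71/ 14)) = -544474/ 77319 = -7.04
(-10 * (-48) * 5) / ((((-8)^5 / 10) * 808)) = -375 / 413696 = -0.00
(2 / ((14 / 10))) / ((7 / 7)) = 10 / 7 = 1.43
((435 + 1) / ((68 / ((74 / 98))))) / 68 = 4033 / 56644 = 0.07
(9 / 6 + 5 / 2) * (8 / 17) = 32 / 17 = 1.88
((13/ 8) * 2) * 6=39/ 2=19.50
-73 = -73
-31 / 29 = -1.07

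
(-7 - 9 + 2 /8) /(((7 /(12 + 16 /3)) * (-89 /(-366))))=-14274 /89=-160.38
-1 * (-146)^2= -21316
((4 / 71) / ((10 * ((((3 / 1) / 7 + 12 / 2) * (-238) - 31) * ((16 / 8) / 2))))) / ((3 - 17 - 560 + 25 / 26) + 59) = 0.00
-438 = -438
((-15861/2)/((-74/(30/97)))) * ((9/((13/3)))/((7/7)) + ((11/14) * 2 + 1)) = 100638045/653198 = 154.07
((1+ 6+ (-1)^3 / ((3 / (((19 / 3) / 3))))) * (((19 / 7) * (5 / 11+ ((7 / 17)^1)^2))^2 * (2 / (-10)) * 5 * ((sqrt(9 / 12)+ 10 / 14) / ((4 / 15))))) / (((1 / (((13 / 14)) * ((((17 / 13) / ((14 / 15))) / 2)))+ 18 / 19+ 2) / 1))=-26365996000 * sqrt(3) / 3490360797 - 263659960000 / 24432525579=-23.88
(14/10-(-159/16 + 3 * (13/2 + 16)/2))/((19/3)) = -5379/1520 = -3.54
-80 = -80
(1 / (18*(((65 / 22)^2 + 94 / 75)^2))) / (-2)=-36602500 / 131312741641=-0.00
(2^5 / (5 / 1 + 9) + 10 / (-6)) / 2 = 13 / 42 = 0.31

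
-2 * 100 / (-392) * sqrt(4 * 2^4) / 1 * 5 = 1000 / 49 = 20.41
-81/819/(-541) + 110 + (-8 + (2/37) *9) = 186684285/1821547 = 102.49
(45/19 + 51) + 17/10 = 10463/190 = 55.07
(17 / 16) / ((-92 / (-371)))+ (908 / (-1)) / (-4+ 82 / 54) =36510121 / 98624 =370.20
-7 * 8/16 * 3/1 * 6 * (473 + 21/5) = -150318/5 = -30063.60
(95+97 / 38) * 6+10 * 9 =12831 / 19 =675.32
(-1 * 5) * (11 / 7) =-55 / 7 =-7.86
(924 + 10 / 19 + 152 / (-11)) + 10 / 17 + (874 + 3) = 6353817 / 3553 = 1788.30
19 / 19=1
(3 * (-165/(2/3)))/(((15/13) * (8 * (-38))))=1287/608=2.12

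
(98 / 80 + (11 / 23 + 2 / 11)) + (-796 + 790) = -41643 / 10120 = -4.11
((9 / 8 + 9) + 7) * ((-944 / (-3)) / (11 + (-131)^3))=-8083 / 3372120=-0.00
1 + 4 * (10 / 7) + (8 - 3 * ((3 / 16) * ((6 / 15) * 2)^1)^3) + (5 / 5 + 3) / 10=845833 / 56000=15.10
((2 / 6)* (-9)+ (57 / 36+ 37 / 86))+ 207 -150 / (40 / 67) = -11671 / 258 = -45.24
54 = 54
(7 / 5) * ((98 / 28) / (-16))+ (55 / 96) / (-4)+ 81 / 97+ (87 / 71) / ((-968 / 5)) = 606784319 / 1599987840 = 0.38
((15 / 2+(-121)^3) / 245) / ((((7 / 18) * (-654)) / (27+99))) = 95663889 / 26705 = 3582.25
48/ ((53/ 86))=4128/ 53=77.89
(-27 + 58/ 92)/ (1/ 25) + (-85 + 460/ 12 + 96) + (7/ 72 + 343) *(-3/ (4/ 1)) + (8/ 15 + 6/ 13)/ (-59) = -867.25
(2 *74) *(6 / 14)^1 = 444 / 7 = 63.43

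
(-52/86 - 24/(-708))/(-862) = 724/1093447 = 0.00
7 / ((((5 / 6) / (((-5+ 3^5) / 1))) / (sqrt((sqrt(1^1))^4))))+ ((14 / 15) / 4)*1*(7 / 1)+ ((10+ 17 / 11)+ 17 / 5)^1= 665207 / 330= 2015.78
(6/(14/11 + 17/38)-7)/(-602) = 2525/432838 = 0.01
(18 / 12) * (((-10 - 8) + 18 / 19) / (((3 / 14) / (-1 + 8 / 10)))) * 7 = 15876 / 95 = 167.12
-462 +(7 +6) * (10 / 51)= -23432 / 51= -459.45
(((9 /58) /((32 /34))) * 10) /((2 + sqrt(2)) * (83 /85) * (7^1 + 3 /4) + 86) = 1117974825 /67811067604 - 167309325 * sqrt(2) /135622135208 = 0.01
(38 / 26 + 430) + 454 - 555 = 4296 / 13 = 330.46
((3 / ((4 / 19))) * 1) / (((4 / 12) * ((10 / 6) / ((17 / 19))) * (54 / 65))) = 221 / 8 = 27.62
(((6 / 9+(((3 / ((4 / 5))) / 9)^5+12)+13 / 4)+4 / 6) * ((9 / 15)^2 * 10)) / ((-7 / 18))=-4129589 / 26880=-153.63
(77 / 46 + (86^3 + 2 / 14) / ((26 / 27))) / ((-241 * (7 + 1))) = -691235765 / 2017652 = -342.59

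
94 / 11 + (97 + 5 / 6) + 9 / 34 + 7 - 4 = 61510 / 561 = 109.64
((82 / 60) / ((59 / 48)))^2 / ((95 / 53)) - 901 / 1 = -900.31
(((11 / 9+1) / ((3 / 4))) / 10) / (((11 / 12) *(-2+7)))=32 / 495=0.06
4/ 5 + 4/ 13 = 72/ 65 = 1.11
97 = 97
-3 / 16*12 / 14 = -9 / 56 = -0.16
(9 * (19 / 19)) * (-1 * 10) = -90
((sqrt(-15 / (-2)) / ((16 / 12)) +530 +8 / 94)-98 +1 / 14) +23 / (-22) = 3 *sqrt(30) / 8 +1560191 / 3619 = 433.17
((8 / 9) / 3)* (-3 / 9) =-8 / 81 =-0.10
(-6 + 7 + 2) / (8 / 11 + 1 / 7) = 231 / 67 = 3.45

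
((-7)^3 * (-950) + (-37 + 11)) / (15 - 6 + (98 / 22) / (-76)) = 272388864 / 7475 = 36439.98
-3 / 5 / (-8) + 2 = 83 / 40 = 2.08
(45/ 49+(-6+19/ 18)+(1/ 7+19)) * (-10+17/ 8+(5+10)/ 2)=-13333/ 2352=-5.67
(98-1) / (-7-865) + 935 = 815223 / 872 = 934.89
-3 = -3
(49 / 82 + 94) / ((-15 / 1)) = -6.31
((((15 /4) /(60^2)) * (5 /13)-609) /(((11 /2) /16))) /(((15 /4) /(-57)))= 57762394 /2145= 26928.86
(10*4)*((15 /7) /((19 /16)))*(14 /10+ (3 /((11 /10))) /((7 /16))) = 5642880 /10241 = 551.01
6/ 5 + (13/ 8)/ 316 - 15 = -174367/ 12640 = -13.79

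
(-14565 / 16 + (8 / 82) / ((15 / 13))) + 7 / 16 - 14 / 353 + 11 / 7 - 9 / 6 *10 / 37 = -408736041563 / 449820840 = -908.66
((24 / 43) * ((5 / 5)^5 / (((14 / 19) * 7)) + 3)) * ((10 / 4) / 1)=9390 / 2107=4.46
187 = 187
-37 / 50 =-0.74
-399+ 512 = 113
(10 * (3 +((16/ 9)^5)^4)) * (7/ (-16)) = -42313680241385222092240265/ 97261323672455430408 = -435051.45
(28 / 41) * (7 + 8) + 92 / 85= 39472 / 3485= 11.33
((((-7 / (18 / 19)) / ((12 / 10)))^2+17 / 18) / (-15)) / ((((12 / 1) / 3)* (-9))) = 453241 / 6298560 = 0.07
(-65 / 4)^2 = 4225 / 16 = 264.06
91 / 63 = 13 / 9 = 1.44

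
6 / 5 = 1.20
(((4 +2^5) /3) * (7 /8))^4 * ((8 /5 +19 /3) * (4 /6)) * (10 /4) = 2571471 /16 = 160716.94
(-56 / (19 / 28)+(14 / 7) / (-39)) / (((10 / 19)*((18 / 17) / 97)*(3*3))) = -10090231 / 6318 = -1597.06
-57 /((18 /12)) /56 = -19 /28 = -0.68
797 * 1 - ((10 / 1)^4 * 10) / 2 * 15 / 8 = -92953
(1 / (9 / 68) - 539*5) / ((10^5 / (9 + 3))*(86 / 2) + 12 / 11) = -266057 / 35475108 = -0.01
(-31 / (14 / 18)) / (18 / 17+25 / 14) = -9486 / 677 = -14.01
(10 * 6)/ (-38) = -30/ 19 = -1.58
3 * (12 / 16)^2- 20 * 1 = -293 / 16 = -18.31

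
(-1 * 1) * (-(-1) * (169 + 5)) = -174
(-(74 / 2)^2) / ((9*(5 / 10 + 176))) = -2738 / 3177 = -0.86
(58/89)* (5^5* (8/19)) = 1450000/1691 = 857.48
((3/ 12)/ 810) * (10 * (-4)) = -1/ 81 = -0.01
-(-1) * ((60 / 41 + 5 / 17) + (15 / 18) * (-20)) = -31175 / 2091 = -14.91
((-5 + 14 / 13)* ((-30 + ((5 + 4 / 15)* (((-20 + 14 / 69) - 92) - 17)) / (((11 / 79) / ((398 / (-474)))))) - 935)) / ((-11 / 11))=1814800184 / 148005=12261.75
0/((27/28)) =0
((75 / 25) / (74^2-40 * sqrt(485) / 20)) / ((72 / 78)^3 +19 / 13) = 6591 * sqrt(485) / 74047058602 +9023079 / 37023529301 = 0.00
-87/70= -1.24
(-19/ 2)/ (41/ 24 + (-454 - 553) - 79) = 228/ 26023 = 0.01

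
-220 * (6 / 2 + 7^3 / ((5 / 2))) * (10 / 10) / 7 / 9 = -30844 / 63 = -489.59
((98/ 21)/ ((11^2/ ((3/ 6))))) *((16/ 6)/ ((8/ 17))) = 119/ 1089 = 0.11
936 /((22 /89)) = 41652 /11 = 3786.55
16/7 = 2.29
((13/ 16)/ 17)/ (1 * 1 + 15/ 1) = 13/ 4352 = 0.00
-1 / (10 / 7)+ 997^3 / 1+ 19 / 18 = 44596213801 / 45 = 991026973.36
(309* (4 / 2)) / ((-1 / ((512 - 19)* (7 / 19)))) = -112248.32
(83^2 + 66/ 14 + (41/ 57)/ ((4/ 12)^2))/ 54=917725/ 7182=127.78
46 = 46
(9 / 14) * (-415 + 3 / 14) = -52263 / 196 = -266.65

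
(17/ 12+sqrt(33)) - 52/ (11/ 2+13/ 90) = -2.05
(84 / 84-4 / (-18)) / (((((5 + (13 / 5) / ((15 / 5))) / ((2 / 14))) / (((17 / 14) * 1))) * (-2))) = -85 / 4704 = -0.02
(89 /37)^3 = 704969 /50653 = 13.92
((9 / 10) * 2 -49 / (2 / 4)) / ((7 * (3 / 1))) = -4.58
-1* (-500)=500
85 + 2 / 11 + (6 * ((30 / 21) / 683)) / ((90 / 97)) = 13441525 / 157773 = 85.20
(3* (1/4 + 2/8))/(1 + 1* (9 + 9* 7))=0.02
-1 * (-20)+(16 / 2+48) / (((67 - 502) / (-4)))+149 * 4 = 268184 / 435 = 616.51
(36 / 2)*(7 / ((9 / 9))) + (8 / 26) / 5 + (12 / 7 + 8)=135.78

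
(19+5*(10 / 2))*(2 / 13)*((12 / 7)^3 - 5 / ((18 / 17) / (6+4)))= -11459624 / 40131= -285.56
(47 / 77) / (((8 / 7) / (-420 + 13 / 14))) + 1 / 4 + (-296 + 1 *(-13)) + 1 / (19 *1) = -12465219 / 23408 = -532.52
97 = 97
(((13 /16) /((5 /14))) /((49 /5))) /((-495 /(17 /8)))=-221 /221760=-0.00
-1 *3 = -3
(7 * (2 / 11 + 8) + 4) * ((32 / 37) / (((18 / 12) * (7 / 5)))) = 215680 / 8547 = 25.23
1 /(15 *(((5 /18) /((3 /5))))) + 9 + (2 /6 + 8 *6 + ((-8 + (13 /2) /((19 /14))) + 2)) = 400901 /7125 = 56.27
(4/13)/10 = 0.03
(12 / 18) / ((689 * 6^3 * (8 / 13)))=0.00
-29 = -29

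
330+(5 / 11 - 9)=3536 / 11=321.45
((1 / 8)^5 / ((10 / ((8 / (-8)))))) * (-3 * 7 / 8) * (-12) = -63 / 655360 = -0.00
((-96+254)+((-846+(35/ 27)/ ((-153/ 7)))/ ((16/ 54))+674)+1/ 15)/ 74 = -12383107/ 452880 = -27.34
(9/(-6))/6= -1/4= -0.25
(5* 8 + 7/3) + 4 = 139/3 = 46.33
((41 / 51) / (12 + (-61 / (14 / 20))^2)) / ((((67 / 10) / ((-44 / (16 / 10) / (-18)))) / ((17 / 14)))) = 78925 / 2696770368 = 0.00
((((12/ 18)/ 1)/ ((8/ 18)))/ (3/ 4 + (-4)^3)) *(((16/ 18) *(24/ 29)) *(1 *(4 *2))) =-1024/ 7337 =-0.14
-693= -693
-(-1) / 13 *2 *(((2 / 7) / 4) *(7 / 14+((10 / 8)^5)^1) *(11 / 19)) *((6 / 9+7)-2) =680119 / 5311488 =0.13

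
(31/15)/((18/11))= 341/270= 1.26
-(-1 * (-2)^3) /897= -0.01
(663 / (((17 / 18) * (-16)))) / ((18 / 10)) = -195 / 8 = -24.38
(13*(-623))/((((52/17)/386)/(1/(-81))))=2044063/162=12617.67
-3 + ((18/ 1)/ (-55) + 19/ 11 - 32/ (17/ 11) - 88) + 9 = -8611/ 85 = -101.31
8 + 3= 11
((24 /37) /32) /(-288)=-1 /14208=-0.00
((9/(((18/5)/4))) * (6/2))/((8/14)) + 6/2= 111/2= 55.50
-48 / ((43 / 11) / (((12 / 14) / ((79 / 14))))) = -6336 / 3397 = -1.87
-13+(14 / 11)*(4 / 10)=-687 / 55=-12.49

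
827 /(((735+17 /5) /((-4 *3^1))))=-12405 /923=-13.44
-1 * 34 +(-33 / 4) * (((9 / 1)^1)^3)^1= -6048.25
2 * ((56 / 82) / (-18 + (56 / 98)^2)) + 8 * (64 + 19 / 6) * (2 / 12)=14296570 / 159777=89.48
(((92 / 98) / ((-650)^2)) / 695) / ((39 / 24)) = 92 / 46761771875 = 0.00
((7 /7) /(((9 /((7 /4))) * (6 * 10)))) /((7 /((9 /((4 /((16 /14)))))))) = 1 /840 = 0.00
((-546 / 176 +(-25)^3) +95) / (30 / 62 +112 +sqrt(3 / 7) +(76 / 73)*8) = -1973327348557789 / 15347602714400 +7000192481297*sqrt(21) / 46042808143200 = -127.88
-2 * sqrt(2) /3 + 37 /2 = 17.56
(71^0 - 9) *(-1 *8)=64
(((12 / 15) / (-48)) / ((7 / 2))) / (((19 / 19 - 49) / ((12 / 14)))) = 0.00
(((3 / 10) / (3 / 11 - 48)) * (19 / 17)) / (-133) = 11 / 208250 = 0.00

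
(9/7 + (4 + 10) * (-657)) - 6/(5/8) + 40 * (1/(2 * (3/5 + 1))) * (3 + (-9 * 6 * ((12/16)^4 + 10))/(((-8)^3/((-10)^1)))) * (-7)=-19535410581/2293760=-8516.76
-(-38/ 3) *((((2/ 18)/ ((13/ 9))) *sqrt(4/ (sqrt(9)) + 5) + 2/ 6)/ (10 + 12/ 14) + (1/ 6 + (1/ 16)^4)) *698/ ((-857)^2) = 2443 *sqrt(57)/ 85930533 + 85776871/ 36099637248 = 0.00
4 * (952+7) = 3836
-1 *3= -3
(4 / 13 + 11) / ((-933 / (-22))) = 1078 / 4043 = 0.27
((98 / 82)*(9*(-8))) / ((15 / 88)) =-103488 / 205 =-504.82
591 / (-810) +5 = 1153 / 270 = 4.27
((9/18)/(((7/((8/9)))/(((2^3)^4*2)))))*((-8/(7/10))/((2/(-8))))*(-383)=-4016046080/441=-9106680.45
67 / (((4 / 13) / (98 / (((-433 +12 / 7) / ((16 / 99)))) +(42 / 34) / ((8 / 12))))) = 395.48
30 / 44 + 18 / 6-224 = -4847 / 22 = -220.32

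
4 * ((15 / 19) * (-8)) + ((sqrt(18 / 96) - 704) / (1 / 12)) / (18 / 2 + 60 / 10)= -55904 / 95 + sqrt(3) / 5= -588.12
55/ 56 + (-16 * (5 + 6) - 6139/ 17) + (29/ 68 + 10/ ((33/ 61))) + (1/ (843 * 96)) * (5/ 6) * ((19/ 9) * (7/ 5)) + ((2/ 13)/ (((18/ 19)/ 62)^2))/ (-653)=-25165988627868703/ 48561125925312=-518.23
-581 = -581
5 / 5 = 1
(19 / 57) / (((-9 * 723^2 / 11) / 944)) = -10384 / 14113683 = -0.00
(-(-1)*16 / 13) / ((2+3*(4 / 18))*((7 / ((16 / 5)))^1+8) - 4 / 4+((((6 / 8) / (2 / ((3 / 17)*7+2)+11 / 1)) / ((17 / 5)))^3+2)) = 48616706110464 / 1112613846658223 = 0.04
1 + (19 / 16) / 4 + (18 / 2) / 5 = 991 / 320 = 3.10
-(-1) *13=13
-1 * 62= -62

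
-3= -3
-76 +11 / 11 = -75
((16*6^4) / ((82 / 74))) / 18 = 42624 / 41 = 1039.61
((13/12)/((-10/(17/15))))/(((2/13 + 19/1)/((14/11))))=-0.01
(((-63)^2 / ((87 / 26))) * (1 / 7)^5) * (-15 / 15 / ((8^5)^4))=-351 / 5734055103162153435136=-0.00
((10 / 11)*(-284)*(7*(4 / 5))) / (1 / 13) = -206752 / 11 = -18795.64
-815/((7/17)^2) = -235535/49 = -4806.84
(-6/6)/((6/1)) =-1/6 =-0.17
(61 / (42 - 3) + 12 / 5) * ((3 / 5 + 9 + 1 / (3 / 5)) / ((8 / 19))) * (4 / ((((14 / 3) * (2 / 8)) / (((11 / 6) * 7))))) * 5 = 2100241 / 90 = 23336.01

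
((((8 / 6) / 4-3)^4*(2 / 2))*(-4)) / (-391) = 16384 / 31671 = 0.52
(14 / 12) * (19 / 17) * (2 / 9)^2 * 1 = 266 / 4131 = 0.06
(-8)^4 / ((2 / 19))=38912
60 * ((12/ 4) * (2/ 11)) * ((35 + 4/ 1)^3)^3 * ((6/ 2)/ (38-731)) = -25047403339051080/ 847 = -29571904768655.35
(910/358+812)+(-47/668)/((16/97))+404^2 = 313814543235/1913152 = 164030.12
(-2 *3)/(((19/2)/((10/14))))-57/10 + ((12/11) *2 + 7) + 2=73599/14630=5.03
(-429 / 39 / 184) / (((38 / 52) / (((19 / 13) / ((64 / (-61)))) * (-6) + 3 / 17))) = -663927 / 950912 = -0.70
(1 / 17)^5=1 / 1419857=0.00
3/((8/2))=3/4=0.75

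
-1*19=-19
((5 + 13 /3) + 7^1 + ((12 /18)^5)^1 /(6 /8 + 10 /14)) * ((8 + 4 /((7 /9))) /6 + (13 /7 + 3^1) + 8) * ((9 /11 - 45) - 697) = -5474739500 /29889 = -183169.04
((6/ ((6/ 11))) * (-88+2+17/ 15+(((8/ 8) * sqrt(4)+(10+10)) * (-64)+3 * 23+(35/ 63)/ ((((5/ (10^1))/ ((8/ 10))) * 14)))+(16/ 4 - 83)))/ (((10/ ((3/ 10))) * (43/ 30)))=-5207213/ 15050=-345.99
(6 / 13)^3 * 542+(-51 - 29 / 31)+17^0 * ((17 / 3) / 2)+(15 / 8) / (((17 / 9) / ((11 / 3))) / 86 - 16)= 150905586877 / 37097338044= 4.07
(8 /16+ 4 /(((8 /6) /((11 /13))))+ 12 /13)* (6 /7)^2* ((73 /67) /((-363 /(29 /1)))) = -1308306 /5164159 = -0.25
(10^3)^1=1000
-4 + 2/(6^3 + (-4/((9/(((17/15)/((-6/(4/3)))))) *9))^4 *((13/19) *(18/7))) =-91067109316103846707/22819600478270923708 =-3.99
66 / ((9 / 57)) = 418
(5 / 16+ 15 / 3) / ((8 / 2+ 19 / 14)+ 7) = 595 / 1384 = 0.43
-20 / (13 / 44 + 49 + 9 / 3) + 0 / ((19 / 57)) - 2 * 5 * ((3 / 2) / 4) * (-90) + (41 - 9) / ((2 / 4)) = 1845943 / 4602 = 401.12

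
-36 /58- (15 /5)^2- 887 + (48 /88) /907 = -259421780 /289333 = -896.62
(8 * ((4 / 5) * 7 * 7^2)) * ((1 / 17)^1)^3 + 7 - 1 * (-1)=207496 / 24565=8.45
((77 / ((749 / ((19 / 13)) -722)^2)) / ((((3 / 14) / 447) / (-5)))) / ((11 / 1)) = -26356610 / 15848361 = -1.66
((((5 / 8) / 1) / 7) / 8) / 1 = 5 / 448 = 0.01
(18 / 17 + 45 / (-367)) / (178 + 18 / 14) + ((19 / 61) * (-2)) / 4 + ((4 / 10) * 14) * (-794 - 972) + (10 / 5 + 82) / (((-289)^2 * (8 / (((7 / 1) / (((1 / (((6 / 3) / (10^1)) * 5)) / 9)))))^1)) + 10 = -4636720696847137 / 469315941377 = -9879.74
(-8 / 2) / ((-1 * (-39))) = -4 / 39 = -0.10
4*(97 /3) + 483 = 1837 /3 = 612.33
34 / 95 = 0.36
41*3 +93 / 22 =2799 / 22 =127.23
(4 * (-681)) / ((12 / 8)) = -1816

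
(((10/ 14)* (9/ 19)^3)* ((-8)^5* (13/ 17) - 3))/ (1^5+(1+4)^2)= -1552897575/ 21221746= -73.17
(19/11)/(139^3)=19/29541809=0.00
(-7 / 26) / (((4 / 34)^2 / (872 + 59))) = -1883413 / 104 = -18109.74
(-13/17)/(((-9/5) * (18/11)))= 715/2754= 0.26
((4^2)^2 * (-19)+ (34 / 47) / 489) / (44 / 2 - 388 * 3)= 55894639 / 13123293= 4.26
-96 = -96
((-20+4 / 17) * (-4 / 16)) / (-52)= -21 / 221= -0.10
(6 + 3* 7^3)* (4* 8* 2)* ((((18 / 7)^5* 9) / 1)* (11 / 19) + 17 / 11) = 38906169.60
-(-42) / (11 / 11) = 42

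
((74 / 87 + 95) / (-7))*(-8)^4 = -34156544 / 609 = -56086.28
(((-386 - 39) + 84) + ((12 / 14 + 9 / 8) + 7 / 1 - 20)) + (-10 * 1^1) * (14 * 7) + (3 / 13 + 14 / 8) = -968267 / 728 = -1330.04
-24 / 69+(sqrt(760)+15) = 337 / 23+2 *sqrt(190) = 42.22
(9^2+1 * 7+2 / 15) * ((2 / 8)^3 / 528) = 661 / 253440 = 0.00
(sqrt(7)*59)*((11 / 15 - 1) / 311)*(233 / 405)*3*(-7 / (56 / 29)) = 398663*sqrt(7) / 1259550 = 0.84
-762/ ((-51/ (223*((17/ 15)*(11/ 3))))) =623062/ 45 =13845.82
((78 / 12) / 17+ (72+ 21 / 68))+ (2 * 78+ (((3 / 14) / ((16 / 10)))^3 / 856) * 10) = 2337740066971 / 10222256128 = 228.69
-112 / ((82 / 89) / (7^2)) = -244216 / 41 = -5956.49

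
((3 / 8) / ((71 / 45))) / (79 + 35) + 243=243.00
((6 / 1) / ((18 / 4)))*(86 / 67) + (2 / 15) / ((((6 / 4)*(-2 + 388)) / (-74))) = 985964 / 581895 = 1.69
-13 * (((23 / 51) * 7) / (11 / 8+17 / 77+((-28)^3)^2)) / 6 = -0.00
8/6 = 4/3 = 1.33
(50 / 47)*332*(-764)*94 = -25364800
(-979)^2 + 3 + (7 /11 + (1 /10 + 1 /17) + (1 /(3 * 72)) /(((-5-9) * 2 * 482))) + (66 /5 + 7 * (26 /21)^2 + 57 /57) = 373207868168959 /389378880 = 958469.73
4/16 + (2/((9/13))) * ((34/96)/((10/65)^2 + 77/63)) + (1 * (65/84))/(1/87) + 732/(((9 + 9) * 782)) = 68.44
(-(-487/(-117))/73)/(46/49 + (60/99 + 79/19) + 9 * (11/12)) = -19949468/4881691113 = -0.00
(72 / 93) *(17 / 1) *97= 1276.65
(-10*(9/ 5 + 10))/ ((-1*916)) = 59/ 458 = 0.13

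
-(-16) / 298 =8 / 149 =0.05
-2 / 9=-0.22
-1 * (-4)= 4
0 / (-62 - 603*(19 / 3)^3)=0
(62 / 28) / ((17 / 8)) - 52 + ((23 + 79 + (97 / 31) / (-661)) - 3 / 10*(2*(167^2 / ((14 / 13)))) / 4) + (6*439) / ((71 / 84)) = -4966849899027 / 6925138360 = -717.22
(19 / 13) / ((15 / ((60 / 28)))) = 19 / 91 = 0.21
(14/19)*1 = 14/19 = 0.74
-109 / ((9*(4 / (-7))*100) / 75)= 763 / 48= 15.90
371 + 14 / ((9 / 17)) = 3577 / 9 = 397.44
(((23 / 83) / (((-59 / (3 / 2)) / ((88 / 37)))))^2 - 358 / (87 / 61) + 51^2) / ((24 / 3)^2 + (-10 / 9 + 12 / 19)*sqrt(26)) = 15685826649203057097*sqrt(26) / 56931083055091015804 + 523370996490482490456 / 14232770763772753951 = 38.18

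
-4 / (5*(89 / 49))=-196 / 445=-0.44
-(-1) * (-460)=-460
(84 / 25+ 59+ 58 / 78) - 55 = 7901 / 975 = 8.10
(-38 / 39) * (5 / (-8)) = 0.61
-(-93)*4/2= 186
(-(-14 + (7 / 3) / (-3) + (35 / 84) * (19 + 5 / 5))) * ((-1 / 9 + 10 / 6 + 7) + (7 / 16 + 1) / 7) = 56.46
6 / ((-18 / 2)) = -2 / 3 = -0.67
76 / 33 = 2.30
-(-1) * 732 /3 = 244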